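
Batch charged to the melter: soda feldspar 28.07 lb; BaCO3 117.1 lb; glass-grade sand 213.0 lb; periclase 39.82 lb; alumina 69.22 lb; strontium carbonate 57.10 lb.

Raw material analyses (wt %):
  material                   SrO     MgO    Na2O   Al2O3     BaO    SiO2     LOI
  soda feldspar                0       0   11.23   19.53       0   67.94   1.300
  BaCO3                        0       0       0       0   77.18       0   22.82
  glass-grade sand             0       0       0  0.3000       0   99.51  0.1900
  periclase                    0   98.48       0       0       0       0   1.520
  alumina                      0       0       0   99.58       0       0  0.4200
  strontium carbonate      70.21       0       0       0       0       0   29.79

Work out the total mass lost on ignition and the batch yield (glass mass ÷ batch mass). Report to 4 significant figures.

In-progress results are shown rounded to four significant figures when written out — all arithmetic holds exact precision from first step to last — exactly one rounding lands on each reported figure; all derived quantities are rebuilt starting from the weights per 478.9 lb of glass in exact precision (glass mass, the six compositions, totals, yield, ignition loss) as set out in either problem or answer.
Material-by-material LOI:
  soda feldspar: 28.07 × 0.01300 = 0.3649 lb
  BaCO3: 117.1 × 0.2282 = 26.72 lb
  glass-grade sand: 213.0 × 0.001900 = 0.4047 lb
  periclase: 39.82 × 0.01520 = 0.6053 lb
  alumina: 69.22 × 0.004200 = 0.2907 lb
  strontium carbonate: 57.10 × 0.2979 = 17.01 lb
Total LOI = 45.40 lb
Glass = batch − LOI = 524.3 − 45.40 = 478.9 lb

LOI loss = 45.40 lb; glass = 478.9 lb; yield = 91.34%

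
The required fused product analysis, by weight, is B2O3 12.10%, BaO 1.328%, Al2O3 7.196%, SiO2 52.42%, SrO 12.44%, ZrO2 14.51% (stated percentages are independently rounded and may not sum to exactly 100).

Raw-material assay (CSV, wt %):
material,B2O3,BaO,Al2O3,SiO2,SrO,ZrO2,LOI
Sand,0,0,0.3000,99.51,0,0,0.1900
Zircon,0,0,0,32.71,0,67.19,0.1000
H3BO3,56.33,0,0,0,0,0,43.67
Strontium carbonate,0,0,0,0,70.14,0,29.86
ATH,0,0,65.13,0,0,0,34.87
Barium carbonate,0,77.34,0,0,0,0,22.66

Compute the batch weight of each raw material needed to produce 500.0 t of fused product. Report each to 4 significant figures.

The working math maintains exact precision through the solve — mid-chain values are displayed rounded to four significant figures when written out. Every reported result includes exactly one rounding; all derived quantities are re-derived from the batch weights at 500.0 t of glass at full float precision (totals, the yield, glass mass, six oxide percentages, LOI), precisely as stated by the problem or the answer.
Oxide mass targets, per 500.0 t fused product:
  B2O3: 12.10% × 500.0 = 60.50 t
  BaO: 1.328% × 500.0 = 6.640 t
  Al2O3: 7.196% × 500.0 = 35.98 t
  SiO2: 52.42% × 500.0 = 262.1 t
  SrO: 12.44% × 500.0 = 62.20 t
  ZrO2: 14.51% × 500.0 = 72.55 t
A balance pass over the oxides, with the batch weights as given, under the basis named above (target by target, the sums agree net of answer rounding effects):
  B2O3: 107.4·0.5633 = 60.50 t (target 60.50 t)
  BaO: 8.585·0.7734 = 6.640 t (target 6.640 t)
  Al2O3: 227.9·0.003000 + 54.19·0.6513 = 35.98 t (target 35.98 t)
  SiO2: 227.9·0.9951 + 108.0·0.3271 = 262.1 t (target 262.1 t)
  SrO: 88.68·0.7014 = 62.20 t (target 62.20 t)
  ZrO2: 108.0·0.6719 = 72.57 t (target 72.55 t)
Glass-mass closure: batch Σ − ignition loss = 500.0 t (targets for the oxides total 500.0 t; versus the stated basis of 500.0 t — deltas are rounding alone).
Batch total: Σ batch = 594.8 t; Σ batch·LOI gives LOI loss = 94.76 t; yield, glass over the total, = 84.07%.

Batch per 500.0 t fused product:
  Sand: 227.9 t
  Zircon: 108.0 t
  H3BO3: 107.4 t
  Strontium carbonate: 88.68 t
  ATH: 54.19 t
  Barium carbonate: 8.585 t
Total batch = 594.8 t; LOI loss = 94.76 t; yield = 84.07%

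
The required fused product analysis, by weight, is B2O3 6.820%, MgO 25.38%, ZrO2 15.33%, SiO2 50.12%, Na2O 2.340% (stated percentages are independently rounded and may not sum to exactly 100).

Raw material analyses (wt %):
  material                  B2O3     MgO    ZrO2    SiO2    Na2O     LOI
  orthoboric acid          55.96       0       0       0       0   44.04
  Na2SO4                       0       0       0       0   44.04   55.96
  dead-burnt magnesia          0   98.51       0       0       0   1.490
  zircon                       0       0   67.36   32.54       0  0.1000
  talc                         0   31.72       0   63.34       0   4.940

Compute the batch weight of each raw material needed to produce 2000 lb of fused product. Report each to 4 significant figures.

Batch per 2000 lb fused product:
  orthoboric acid: 243.7 lb
  Na2SO4: 106.3 lb
  dead-burnt magnesia: 80.99 lb
  zircon: 455.2 lb
  talc: 1349 lb
Total batch = 2235 lb; LOI loss = 235.1 lb; yield = 89.48%

The working math runs at full precision from start to finish. Working values are displayed (rounded to 4 significant digits) when written out — exactly one rounding lands on each reported result. All derived quantities (ignition loss, the totals, net glass mass, five oxide percentages, the yield) are re-derived from the batch weights at 2000 lb of glass in full float precision as set out in the question or the answer.
Target masses of each oxide per 2000 lb fused product:
  B2O3: 6.820% × 2000 = 136.4 lb
  MgO: 25.38% × 2000 = 507.6 lb
  ZrO2: 15.33% × 2000 = 306.6 lb
  SiO2: 50.12% × 2000 = 1002 lb
  Na2O: 2.340% × 2000 = 46.80 lb
Verifying the oxide balance using the reported weights, against the basis in use (oxide sums agree with the targets once rounding is allowed for):
  B2O3: 243.7·0.5596 = 136.4 lb (target 136.4 lb)
  MgO: 80.99·0.9851 + 1349·0.3172 = 507.7 lb (target 507.6 lb)
  ZrO2: 455.2·0.6736 = 306.6 lb (target 306.6 lb)
  SiO2: 455.2·0.3254 + 1349·0.6334 = 1003 lb (target 1002 lb)
  Na2O: 106.3·0.4404 = 46.81 lb (target 46.80 lb)
Consistency of the glass mass: net batch after ignition = 2000 lb (per-oxide target masses sum to 2000 lb; basis as stated: 2000 lb — rounding explains the deltas).
Adding the batch up: Σ batch = 2235 lb; ignition loss, Σ(batch × LOI) = 235.1 lb; yield, glass over the total, = 89.48%.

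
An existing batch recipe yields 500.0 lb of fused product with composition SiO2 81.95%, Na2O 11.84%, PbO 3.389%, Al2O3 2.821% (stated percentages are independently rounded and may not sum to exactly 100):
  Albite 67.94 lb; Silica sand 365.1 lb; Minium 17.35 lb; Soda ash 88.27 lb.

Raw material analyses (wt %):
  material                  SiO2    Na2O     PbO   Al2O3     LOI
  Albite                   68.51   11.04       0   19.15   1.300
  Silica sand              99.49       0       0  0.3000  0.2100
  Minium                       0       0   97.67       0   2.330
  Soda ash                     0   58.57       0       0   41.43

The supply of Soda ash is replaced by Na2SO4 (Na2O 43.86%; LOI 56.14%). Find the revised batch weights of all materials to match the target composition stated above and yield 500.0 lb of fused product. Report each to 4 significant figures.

Each numeric step holds full float precision from start to finish — rounding to four significant figures applies to each mid-chain value as shown — a single rounding completes every reported figure. Derived quantities are computed at exact precision (ignition loss, glass mass, yield, four oxide percentages, the totals) starting from the weights for 500.0 lb of glass exactly as shown in either problem or answer.
Per-oxide target masses for 500.0 lb fused product:
  SiO2: 81.95% × 500.0 = 409.8 lb
  Na2O: 11.84% × 500.0 = 59.20 lb
  PbO: 3.389% × 500.0 = 16.94 lb
  Al2O3: 2.821% × 500.0 = 14.10 lb
Checking each oxide sum working from each reported weight, at the basis given (each sum matches its target mass modulo rounding of the values):
  SiO2: 67.94·0.6851 + 365.1·0.9949 = 409.8 lb (target 409.8 lb)
  Na2O: 67.94·0.1104 + 117.9·0.4386 = 59.21 lb (target 59.20 lb)
  PbO: 17.35·0.9767 = 16.95 lb (target 16.94 lb)
  Al2O3: 67.94·0.1915 + 365.1·0.003000 = 14.11 lb (target 14.10 lb)
The glass-mass cross-check: batch Σ − ignition loss = 500.0 lb (the Σ of target masses is 500.0 lb; basis as stated: 500.0 lb — differing by rounding only).
Batch grand total — Σ batch = 568.3 lb; LOI removed, Σ of batch·LOI: 68.24 lb; yield, glass over the total, = 87.99%.

Revised batch per 500.0 lb fused product:
  Albite: 67.94 lb
  Silica sand: 365.1 lb
  Minium: 17.35 lb
  Na2SO4: 117.9 lb
Total batch = 568.3 lb; LOI loss = 68.24 lb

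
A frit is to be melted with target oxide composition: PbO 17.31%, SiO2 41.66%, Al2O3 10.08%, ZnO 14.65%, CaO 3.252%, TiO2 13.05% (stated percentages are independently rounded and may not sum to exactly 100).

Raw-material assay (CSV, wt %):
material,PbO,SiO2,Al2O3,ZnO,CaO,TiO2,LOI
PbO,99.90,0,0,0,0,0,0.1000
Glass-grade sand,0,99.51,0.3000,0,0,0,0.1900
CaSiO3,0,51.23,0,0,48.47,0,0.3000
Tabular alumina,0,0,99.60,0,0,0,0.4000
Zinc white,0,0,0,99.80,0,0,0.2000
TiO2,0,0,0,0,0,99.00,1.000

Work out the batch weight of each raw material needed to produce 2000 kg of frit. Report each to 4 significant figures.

Mid-chain values are displayed (rounded to 4 significant digits) in the working. All internal work keeps full precision through every step; a single rounding produces every reported result — all derived quantities are carried in full float precision (the yield, totals, ignition loss, glass mass, six oxide percentages) starting from the weights at 2000 kg of glass, as they appear in the question or the answer.
The oxide mass targets at 2000 kg frit:
  PbO: 17.31% × 2000 = 346.2 kg
  SiO2: 41.66% × 2000 = 833.2 kg
  Al2O3: 10.08% × 2000 = 201.6 kg
  ZnO: 14.65% × 2000 = 293.0 kg
  CaO: 3.252% × 2000 = 65.04 kg
  TiO2: 13.05% × 2000 = 261.0 kg
Balance tally, oxide-wise, with the batch weights as given, against the basis in use (delivered sums recover each target inside rounding margins):
  PbO: 346.5·0.9990 = 346.2 kg (target 346.2 kg)
  SiO2: 768.2·0.9951 + 134.2·0.5123 = 833.2 kg (target 833.2 kg)
  Al2O3: 768.2·0.003000 + 200.1·0.9960 = 201.6 kg (target 201.6 kg)
  ZnO: 293.6·0.9980 = 293.0 kg (target 293.0 kg)
  CaO: 134.2·0.4847 = 65.05 kg (target 65.04 kg)
  TiO2: 263.6·0.9900 = 261.0 kg (target 261.0 kg)
Glass-mass bookkeeping: Σ batch − LOI loss = 2000 kg (targets for the oxides total 2000 kg; against the stated basis, 2000 kg — rounding explains the deltas).
Adding the batch up: Σ batch = 2006 kg; the LOI term Σ batch·LOI equals 6.232 kg; yield: glass divided by total = 99.69%.

Batch per 2000 kg frit:
  PbO: 346.5 kg
  Glass-grade sand: 768.2 kg
  CaSiO3: 134.2 kg
  Tabular alumina: 200.1 kg
  Zinc white: 293.6 kg
  TiO2: 263.6 kg
Total batch = 2006 kg; LOI loss = 6.232 kg; yield = 99.69%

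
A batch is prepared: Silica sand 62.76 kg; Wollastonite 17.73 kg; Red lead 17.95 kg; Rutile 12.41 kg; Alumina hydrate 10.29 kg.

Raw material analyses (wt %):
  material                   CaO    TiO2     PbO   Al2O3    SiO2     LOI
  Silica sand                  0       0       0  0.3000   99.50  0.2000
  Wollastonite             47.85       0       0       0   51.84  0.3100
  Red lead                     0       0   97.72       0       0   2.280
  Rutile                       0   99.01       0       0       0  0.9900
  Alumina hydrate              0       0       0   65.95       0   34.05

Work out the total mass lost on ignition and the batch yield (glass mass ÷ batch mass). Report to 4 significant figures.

Values along the way are rounded to four significant digits wherever printed; each numeric step runs at exact precision all the way through — exactly one rounding goes into each reported figure. Derived quantities are rebuilt in full float precision (net glass mass, five oxide percentages, ignition loss, the yield, the totals) using the weight values for 116.9 kg of glass exactly as shown in the problem or the answer.
Per-material ignition loss:
  Silica sand: 62.76 × 0.002000 = 0.1255 kg
  Wollastonite: 17.73 × 0.003100 = 0.05496 kg
  Red lead: 17.95 × 0.02280 = 0.4093 kg
  Rutile: 12.41 × 0.009900 = 0.1229 kg
  Alumina hydrate: 10.29 × 0.3405 = 3.504 kg
Total LOI = 4.216 kg
Glass = batch − LOI = 121.1 − 4.216 = 116.9 kg

LOI loss = 4.216 kg; glass = 116.9 kg; yield = 96.52%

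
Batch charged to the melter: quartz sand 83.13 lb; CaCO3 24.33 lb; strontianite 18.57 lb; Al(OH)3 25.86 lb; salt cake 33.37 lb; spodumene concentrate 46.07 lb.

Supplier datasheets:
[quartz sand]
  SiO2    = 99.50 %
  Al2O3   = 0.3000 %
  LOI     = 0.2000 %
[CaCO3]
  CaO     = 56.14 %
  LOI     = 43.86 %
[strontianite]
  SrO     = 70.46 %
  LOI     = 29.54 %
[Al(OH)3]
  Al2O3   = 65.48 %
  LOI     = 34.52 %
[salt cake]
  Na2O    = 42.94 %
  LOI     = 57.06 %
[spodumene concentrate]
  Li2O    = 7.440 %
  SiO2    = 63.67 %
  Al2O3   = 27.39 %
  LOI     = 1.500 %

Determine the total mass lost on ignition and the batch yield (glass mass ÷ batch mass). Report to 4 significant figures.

LOI loss = 44.98 lb; glass = 186.3 lb; yield = 80.56%

Rounding to 4 significant figures applies to each intermediate as shown; the working math carries full float precision all the way through. Exactly one rounding is applied to each reported number — the derived quantities, which include the six compositions, net glass mass, totals, ignition loss, yield, are rebuilt at exact precision, as set out in the question or the answer, starting from the weights for 186.3 lb of glass.
Per-material ignition loss:
  quartz sand: 83.13 × 0.002000 = 0.1663 lb
  CaCO3: 24.33 × 0.4386 = 10.67 lb
  strontianite: 18.57 × 0.2954 = 5.486 lb
  Al(OH)3: 25.86 × 0.3452 = 8.927 lb
  salt cake: 33.37 × 0.5706 = 19.04 lb
  spodumene concentrate: 46.07 × 0.01500 = 0.6910 lb
Total LOI = 44.98 lb
Glass = batch − LOI = 231.3 − 44.98 = 186.3 lb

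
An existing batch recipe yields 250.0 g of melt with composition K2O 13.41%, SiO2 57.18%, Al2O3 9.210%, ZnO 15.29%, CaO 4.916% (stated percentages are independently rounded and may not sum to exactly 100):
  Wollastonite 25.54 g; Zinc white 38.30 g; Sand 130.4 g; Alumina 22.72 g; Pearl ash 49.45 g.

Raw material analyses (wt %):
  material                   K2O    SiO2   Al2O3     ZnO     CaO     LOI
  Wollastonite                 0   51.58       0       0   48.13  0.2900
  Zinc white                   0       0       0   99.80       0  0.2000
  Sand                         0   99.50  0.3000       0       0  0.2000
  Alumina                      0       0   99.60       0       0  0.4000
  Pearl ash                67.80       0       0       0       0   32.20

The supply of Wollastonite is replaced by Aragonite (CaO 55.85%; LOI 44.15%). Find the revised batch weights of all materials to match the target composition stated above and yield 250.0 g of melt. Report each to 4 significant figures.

Revised batch per 250.0 g melt:
  Aragonite: 22.01 g
  Zinc white: 38.30 g
  Sand: 143.7 g
  Alumina: 22.68 g
  Pearl ash: 49.45 g
Total batch = 276.1 g; LOI loss = 26.10 g

Exact precision is held end to end; in-progress results appear (rounded to 4 significant figures) when written out. Exactly one rounding goes into every reported number — the derived quantities, which include the yield, ignition loss, the totals, the five compositions, glass mass, are carried at exact precision, as given in problem or answer, from the batch weights per 250.0 g of glass.
Oxide-by-oxide targets in 250.0 g melt:
  K2O: 13.41% × 250.0 = 33.52 g
  SiO2: 57.18% × 250.0 = 143.0 g
  Al2O3: 9.210% × 250.0 = 23.02 g
  ZnO: 15.29% × 250.0 = 38.22 g
  CaO: 4.916% × 250.0 = 12.29 g
Balance tally, oxide-wise, from the weights as reported, under the basis named above (each sum matches its target mass modulo rounding of the values):
  K2O: 49.45·0.6780 = 33.53 g (target 33.52 g)
  SiO2: 143.7·0.9950 = 143.0 g (target 143.0 g)
  Al2O3: 143.7·0.003000 + 22.68·0.9960 = 23.02 g (target 23.02 g)
  ZnO: 38.30·0.9980 = 38.22 g (target 38.22 g)
  CaO: 22.01·0.5585 = 12.29 g (target 12.29 g)
Glass-mass closure: batch total minus LOI = 250.0 g (summing oxide targets gives 250.0 g; against the stated basis, 250.0 g — any gap is answer rounding).
Summing the batch: Σ batch = 276.1 g; LOI removed, Σ of batch·LOI: 26.10 g; as yield: glass ÷ batch → 90.55%.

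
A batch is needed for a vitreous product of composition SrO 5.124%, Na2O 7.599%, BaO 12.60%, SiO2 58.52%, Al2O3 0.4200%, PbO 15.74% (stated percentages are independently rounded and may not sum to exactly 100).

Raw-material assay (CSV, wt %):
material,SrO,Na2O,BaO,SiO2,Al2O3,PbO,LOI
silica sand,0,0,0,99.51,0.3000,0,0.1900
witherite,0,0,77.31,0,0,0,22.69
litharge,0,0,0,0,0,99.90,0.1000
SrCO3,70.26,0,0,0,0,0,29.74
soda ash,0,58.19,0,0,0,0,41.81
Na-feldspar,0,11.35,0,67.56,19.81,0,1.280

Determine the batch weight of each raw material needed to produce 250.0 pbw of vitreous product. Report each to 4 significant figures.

Batch per 250.0 pbw vitreous product:
  silica sand: 144.9 pbw
  witherite: 40.75 pbw
  litharge: 39.39 pbw
  SrCO3: 18.23 pbw
  soda ash: 32.04 pbw
  Na-feldspar: 3.106 pbw
Total batch = 278.4 pbw; LOI loss = 28.42 pbw; yield = 89.79%

Values along the way are displayed rounded to four significant figures when written out; each numeric step carries full float precision at all times — every reported value carries a single rounding; the derived quantities are re-derived at full precision (totals, six oxide percentages, LOI, yield, glass mass) using the weight values at 250.0 pbw of glass, precisely as stated by question or answer.
Oxide mass targets, per 250.0 pbw vitreous product:
  SrO: 5.124% × 250.0 = 12.81 pbw
  Na2O: 7.599% × 250.0 = 19.00 pbw
  BaO: 12.60% × 250.0 = 31.50 pbw
  SiO2: 58.52% × 250.0 = 146.3 pbw
  Al2O3: 0.4200% × 250.0 = 1.050 pbw
  PbO: 15.74% × 250.0 = 39.35 pbw
Mass-balance tally per oxide with the batch weights as given, for the quoted basis mass (oxide sums agree with the targets up to rounding of the answer):
  SrO: 18.23·0.7026 = 12.81 pbw (target 12.81 pbw)
  Na2O: 32.04·0.5819 + 3.106·0.1135 = 19.00 pbw (target 19.00 pbw)
  BaO: 40.75·0.7731 = 31.50 pbw (target 31.50 pbw)
  SiO2: 144.9·0.9951 + 3.106·0.6756 = 146.3 pbw (target 146.3 pbw)
  Al2O3: 144.9·0.003000 + 3.106·0.1981 = 1.050 pbw (target 1.050 pbw)
  PbO: 39.39·0.9990 = 39.35 pbw (target 39.35 pbw)
Mass balance on the glass: total charge less LOI = 250.0 pbw (summing oxide targets gives 250.0 pbw; basis as stated: 250.0 pbw — differing by rounding only).
Summing the batch: Σ batch = 278.4 pbw; LOI loss = Σ batch·LOI = 28.42 pbw; the yield ratio, glass ÷ batch: 89.79%.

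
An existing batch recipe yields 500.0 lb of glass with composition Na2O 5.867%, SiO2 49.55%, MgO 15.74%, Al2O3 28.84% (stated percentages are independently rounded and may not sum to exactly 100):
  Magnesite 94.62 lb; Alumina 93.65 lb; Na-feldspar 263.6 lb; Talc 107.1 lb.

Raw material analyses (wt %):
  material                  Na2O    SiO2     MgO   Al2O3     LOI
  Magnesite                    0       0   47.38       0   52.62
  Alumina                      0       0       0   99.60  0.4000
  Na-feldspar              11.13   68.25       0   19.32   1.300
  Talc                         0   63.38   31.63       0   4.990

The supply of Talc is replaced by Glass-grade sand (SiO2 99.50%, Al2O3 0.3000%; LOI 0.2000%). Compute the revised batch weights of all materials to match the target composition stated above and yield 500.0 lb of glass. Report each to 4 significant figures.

Revised batch per 500.0 lb glass:
  Magnesite: 166.1 lb
  Alumina: 93.45 lb
  Na-feldspar: 263.6 lb
  Glass-grade sand: 68.21 lb
Total batch = 591.4 lb; LOI loss = 91.34 lb

The intermediate values appear rounded to 4 significant digits alongside each step; full precision is kept all the way through; each reported result receives exactly one rounding; derived quantities (the four compositions, totals, LOI, net glass mass, the yield) are computed at full float precision from the batch weights for 500.0 lb of glass as set out in the question or the answer.
Oxide-by-oxide targets in 500.0 lb glass:
  Na2O: 5.867% × 500.0 = 29.34 lb
  SiO2: 49.55% × 500.0 = 247.8 lb
  MgO: 15.74% × 500.0 = 78.70 lb
  Al2O3: 28.84% × 500.0 = 144.2 lb
Balance tally, oxide-wise, with the batch weights as given, relative to the basis at hand (target by target, the sums agree exact up to rounding of places):
  Na2O: 263.6·0.1113 = 29.34 lb (target 29.34 lb)
  SiO2: 263.6·0.6825 + 68.21·0.9950 = 247.8 lb (target 247.8 lb)
  MgO: 166.1·0.4738 = 78.70 lb (target 78.70 lb)
  Al2O3: 93.45·0.9960 + 263.6·0.1932 + 68.21·0.003000 = 144.2 lb (target 144.2 lb)
Glass-mass sanity pass: Σ batch − LOI loss = 500.0 lb (the targets, summed, come to 500.0 lb; the stated basis being 500.0 lb — any gap is answer rounding).
Adding the batch up: Σ batch = 591.4 lb; loss to ignition Σ batch·LOI = 91.34 lb; yield: glass divided by total = 84.55%.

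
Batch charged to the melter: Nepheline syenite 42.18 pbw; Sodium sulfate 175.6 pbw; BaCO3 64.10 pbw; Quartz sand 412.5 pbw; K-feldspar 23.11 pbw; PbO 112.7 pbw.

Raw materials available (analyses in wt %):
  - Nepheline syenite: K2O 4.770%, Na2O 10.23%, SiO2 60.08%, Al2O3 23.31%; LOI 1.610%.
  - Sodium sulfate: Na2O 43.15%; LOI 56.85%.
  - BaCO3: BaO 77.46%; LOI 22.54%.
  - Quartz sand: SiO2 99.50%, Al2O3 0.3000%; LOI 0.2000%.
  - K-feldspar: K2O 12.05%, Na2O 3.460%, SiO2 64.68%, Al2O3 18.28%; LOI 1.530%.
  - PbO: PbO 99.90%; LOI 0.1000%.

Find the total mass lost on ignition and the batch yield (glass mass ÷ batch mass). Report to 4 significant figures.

LOI loss = 116.2 pbw; glass = 713.9 pbw; yield = 86.00%

Each numeric step carries full precision in every operation. The intermediate values are displayed rounded off to 4 significant digits across the worked steps — each reported value sees exactly one rounding; the derived quantities (six oxide percentages, glass mass, ignition loss, yield, totals) are rebuilt at full precision from the weighed amounts at 713.9 pbw of glass, as quoted within the question or the answer.
Each material's LOI contribution:
  Nepheline syenite: 42.18 × 0.01610 = 0.6791 pbw
  Sodium sulfate: 175.6 × 0.5685 = 99.83 pbw
  BaCO3: 64.10 × 0.2254 = 14.45 pbw
  Quartz sand: 412.5 × 0.002000 = 0.8250 pbw
  K-feldspar: 23.11 × 0.01530 = 0.3536 pbw
  PbO: 112.7 × 0.001000 = 0.1127 pbw
Total LOI = 116.2 pbw
Glass = batch − LOI = 830.2 − 116.2 = 713.9 pbw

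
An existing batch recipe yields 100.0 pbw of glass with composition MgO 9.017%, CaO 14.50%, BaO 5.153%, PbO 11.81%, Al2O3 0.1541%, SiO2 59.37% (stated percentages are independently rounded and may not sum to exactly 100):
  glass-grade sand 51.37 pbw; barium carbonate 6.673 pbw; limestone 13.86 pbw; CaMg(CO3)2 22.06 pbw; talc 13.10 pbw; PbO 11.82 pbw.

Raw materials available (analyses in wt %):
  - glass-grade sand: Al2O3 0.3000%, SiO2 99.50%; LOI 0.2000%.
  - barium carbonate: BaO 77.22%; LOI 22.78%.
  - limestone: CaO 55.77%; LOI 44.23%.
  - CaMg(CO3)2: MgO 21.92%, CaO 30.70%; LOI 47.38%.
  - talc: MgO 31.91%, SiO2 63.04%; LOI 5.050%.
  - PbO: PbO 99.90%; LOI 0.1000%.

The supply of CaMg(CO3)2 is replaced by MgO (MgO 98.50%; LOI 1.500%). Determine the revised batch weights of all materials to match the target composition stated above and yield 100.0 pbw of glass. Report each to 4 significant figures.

Revised batch per 100.0 pbw glass:
  glass-grade sand: 51.37 pbw
  barium carbonate: 6.673 pbw
  limestone: 26.00 pbw
  MgO: 4.909 pbw
  talc: 13.10 pbw
  PbO: 11.82 pbw
Total batch = 113.9 pbw; LOI loss = 13.87 pbw

Values along the way are printed rounded to 4 significant figures as written — the working math holds exact precision at every stage — every reported figure is rounded exactly once. The derived quantities are re-derived in full precision (net glass mass, ignition loss, the totals, six oxide percentages, yield) starting from the weights for 100.0 pbw of glass precisely as stated by the question or the answer.
Target oxide masses per 100.0 pbw glass:
  MgO: 9.017% × 100.0 = 9.017 pbw
  CaO: 14.50% × 100.0 = 14.50 pbw
  BaO: 5.153% × 100.0 = 5.153 pbw
  PbO: 11.81% × 100.0 = 11.81 pbw
  Al2O3: 0.1541% × 100.0 = 0.1541 pbw
  SiO2: 59.37% × 100.0 = 59.37 pbw
Mass-balance tally per oxide applying the batch weights above, at the basis given (summed amounts equal target values up to rounding of the answer):
  MgO: 4.909·0.9850 + 13.10·0.3191 = 9.016 pbw (target 9.017 pbw)
  CaO: 26.00·0.5577 = 14.50 pbw (target 14.50 pbw)
  BaO: 6.673·0.7722 = 5.153 pbw (target 5.153 pbw)
  PbO: 11.82·0.9990 = 11.81 pbw (target 11.81 pbw)
  Al2O3: 51.37·0.003000 = 0.1541 pbw (target 0.1541 pbw)
  SiO2: 51.37·0.9950 + 13.10·0.6304 = 59.37 pbw (target 59.37 pbw)
Mass balance on the glass: the batch minus its LOI: 100.0 pbw (summing oxide targets gives 100.0 pbw; stated basis 100.0 pbw — deltas are rounding alone).
Batch total: Σ batch = 113.9 pbw; LOI loss = Σ batch·LOI = 13.87 pbw; the yield ratio, glass ÷ batch: 87.82%.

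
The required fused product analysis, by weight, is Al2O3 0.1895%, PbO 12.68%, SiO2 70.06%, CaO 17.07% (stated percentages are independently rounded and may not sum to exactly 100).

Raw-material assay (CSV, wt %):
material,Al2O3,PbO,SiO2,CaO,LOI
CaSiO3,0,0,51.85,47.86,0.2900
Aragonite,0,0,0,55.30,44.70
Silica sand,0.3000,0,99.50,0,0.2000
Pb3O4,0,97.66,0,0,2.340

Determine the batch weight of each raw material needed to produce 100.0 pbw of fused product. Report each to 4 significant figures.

Batch per 100.0 pbw fused product:
  CaSiO3: 13.90 pbw
  Aragonite: 18.83 pbw
  Silica sand: 63.17 pbw
  Pb3O4: 12.98 pbw
Total batch = 108.9 pbw; LOI loss = 8.887 pbw; yield = 91.84%

Intermediates are rounded off to 4 significant digits when quoted — each numeric step holds full precision from first step to last; exactly one rounding lands on each reported value — the derived quantities, which include the four compositions, yield, LOI, glass mass, the totals, are carried at full float precision, as quoted within the problem or answer text, starting from the weights on 100.0 pbw of glass.
Oxide-by-oxide targets in 100.0 pbw fused product:
  Al2O3: 0.1895% × 100.0 = 0.1895 pbw
  PbO: 12.68% × 100.0 = 12.68 pbw
  SiO2: 70.06% × 100.0 = 70.06 pbw
  CaO: 17.07% × 100.0 = 17.07 pbw
Mass-balance tally per oxide with the batch weights as given, relative to the basis at hand (each sum matches its target mass once rounding is allowed for):
  Al2O3: 63.17·0.003000 = 0.1895 pbw (target 0.1895 pbw)
  PbO: 12.98·0.9766 = 12.68 pbw (target 12.68 pbw)
  SiO2: 13.90·0.5185 + 63.17·0.9950 = 70.06 pbw (target 70.06 pbw)
  CaO: 13.90·0.4786 + 18.83·0.5530 = 17.07 pbw (target 17.07 pbw)
Mass balance on the glass: total charge less LOI = 99.99 pbw (oxide target masses add up to 100.0 pbw; versus the stated basis of 100.0 pbw — gaps are rounding artifacts).
Whole-batch sum: Σ batch = 108.9 pbw; LOI removed, Σ of batch·LOI: 8.887 pbw; glass ÷ batch gives a yield of 91.84%.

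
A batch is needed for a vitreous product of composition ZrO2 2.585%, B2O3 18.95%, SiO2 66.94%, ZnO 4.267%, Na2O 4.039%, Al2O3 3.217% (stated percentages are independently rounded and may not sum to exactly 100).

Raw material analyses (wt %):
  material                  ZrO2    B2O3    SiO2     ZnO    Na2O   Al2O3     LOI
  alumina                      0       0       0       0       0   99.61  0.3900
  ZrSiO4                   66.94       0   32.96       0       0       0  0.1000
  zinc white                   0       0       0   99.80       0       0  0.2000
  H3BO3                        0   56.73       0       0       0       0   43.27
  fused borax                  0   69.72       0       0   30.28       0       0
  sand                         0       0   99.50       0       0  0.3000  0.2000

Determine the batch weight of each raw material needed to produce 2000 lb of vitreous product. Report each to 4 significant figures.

The intermediate values are printed, with 4-significant-digit rounding, when written out — the working math keeps full precision through every step. Every reported result takes just one rounding; derived quantities are carried at full precision (ignition loss, glass mass, the six compositions, the totals, yield) starting from the weights on 2000 lb of glass as set out in the problem or answer text.
Per-oxide target masses for 2000 lb vitreous product:
  ZrO2: 2.585% × 2000 = 51.70 lb
  B2O3: 18.95% × 2000 = 379.0 lb
  SiO2: 66.94% × 2000 = 1339 lb
  ZnO: 4.267% × 2000 = 85.34 lb
  Na2O: 4.039% × 2000 = 80.78 lb
  Al2O3: 3.217% × 2000 = 64.34 lb
Checking each oxide sum working from each reported weight, against the basis in use (sums match the target masses net of answer rounding effects):
  ZrO2: 77.23·0.6694 = 51.70 lb (target 51.70 lb)
  B2O3: 340.2·0.5673 + 266.8·0.6972 = 379.0 lb (target 379.0 lb)
  SiO2: 77.23·0.3296 + 1320·0.9950 = 1339 lb (target 1339 lb)
  ZnO: 85.51·0.9980 = 85.34 lb (target 85.34 lb)
  Na2O: 266.8·0.3028 = 80.79 lb (target 80.78 lb)
  Al2O3: 60.62·0.9961 + 1320·0.003000 = 64.34 lb (target 64.34 lb)
Mass balance on the glass: batch total minus LOI = 2000 lb (oxide target masses add up to 2000 lb; the stated basis being 2000 lb — differing by rounding only).
Whole-batch sum: Σ batch = 2150 lb; LOI loss = Σ batch·LOI = 150.3 lb; yield = glass ÷ total batch = 93.01%.

Batch per 2000 lb vitreous product:
  alumina: 60.62 lb
  ZrSiO4: 77.23 lb
  zinc white: 85.51 lb
  H3BO3: 340.2 lb
  fused borax: 266.8 lb
  sand: 1320 lb
Total batch = 2150 lb; LOI loss = 150.3 lb; yield = 93.01%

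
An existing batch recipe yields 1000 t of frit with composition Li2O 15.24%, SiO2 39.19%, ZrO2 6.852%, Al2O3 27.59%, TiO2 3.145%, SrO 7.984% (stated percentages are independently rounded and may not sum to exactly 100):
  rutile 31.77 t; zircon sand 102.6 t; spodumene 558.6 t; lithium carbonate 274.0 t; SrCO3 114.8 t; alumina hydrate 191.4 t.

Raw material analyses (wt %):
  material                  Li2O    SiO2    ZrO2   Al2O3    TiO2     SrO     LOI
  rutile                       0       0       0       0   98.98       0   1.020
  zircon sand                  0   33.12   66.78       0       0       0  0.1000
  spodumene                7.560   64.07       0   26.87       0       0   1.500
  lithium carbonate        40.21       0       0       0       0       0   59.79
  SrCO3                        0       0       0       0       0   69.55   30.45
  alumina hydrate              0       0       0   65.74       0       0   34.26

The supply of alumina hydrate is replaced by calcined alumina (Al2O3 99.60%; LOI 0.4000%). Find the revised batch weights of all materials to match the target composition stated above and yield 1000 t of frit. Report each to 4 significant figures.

Revised batch per 1000 t frit:
  rutile: 31.77 t
  zircon sand: 102.6 t
  spodumene: 558.6 t
  lithium carbonate: 274.0 t
  SrCO3: 114.8 t
  calcined alumina: 126.3 t
Total batch = 1208 t; LOI loss = 208.1 t

The whole derivation keeps full precision in all steps; values along the way appear with 4-significant-figure rounding as written — each reported number receives exactly one rounding — all derived quantities are recomputed at full float precision (totals, yield, ignition loss, six oxide percentages, glass mass) from the batch weights per 1000 t of glass exactly as shown in problem or answer.
Oxide-by-oxide targets in 1000 t frit:
  Li2O: 15.24% × 1000 = 152.4 t
  SiO2: 39.19% × 1000 = 391.9 t
  ZrO2: 6.852% × 1000 = 68.52 t
  Al2O3: 27.59% × 1000 = 275.9 t
  TiO2: 3.145% × 1000 = 31.45 t
  SrO: 7.984% × 1000 = 79.84 t
A balance pass over the oxides, working from each reported weight, against the basis in use (every target is met by its sum modulo rounding of the values):
  Li2O: 558.6·0.07560 + 274.0·0.4021 = 152.4 t (target 152.4 t)
  SiO2: 102.6·0.3312 + 558.6·0.6407 = 391.9 t (target 391.9 t)
  ZrO2: 102.6·0.6678 = 68.52 t (target 68.52 t)
  Al2O3: 558.6·0.2687 + 126.3·0.9960 = 275.9 t (target 275.9 t)
  TiO2: 31.77·0.9898 = 31.45 t (target 31.45 t)
  SrO: 114.8·0.6955 = 79.84 t (target 79.84 t)
Glass-mass sanity pass: net batch after ignition = 1000 t (the Σ of target masses is 1000 t; the stated basis being 1000 t — gaps are rounding artifacts).
Total batch = Σ batch = 1208 t; loss to ignition Σ batch·LOI = 208.1 t; as yield: glass ÷ batch → 82.77%.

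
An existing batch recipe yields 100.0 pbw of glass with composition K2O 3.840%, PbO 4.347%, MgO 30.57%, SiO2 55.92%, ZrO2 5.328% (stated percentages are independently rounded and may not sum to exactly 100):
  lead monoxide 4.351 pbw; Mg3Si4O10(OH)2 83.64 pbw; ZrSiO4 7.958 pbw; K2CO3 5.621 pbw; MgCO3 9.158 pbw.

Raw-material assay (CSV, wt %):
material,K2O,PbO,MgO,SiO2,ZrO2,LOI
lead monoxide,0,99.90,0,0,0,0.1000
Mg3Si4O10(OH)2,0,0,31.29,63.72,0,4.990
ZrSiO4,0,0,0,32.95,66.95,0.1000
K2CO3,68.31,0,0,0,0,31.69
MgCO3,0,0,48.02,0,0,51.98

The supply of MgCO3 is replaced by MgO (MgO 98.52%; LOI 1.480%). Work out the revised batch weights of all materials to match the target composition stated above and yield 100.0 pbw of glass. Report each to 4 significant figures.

All internal work carries full precision at each step — mid-chain values appear (rounded to four significant digits) within the worked lines; each reported number takes a single rounding. The derived quantities, including glass mass, the totals, ignition loss, the yield, five oxide percentages, are carried from the weighed amounts per 100.0 pbw of glass in exact precision, as quoted within the problem or answer text.
The oxide mass targets at 100.0 pbw glass:
  K2O: 3.840% × 100.0 = 3.840 pbw
  PbO: 4.347% × 100.0 = 4.347 pbw
  MgO: 30.57% × 100.0 = 30.57 pbw
  SiO2: 55.92% × 100.0 = 55.92 pbw
  ZrO2: 5.328% × 100.0 = 5.328 pbw
A balance pass over the oxides, from the weights as reported, against the basis in use (sum by sum, the targets are met inside rounding margins):
  K2O: 5.621·0.6831 = 3.840 pbw (target 3.840 pbw)
  PbO: 4.351·0.9990 = 4.347 pbw (target 4.347 pbw)
  MgO: 83.64·0.3129 + 4.464·0.9852 = 30.57 pbw (target 30.57 pbw)
  SiO2: 83.64·0.6372 + 7.958·0.3295 = 55.92 pbw (target 55.92 pbw)
  ZrO2: 7.958·0.6695 = 5.328 pbw (target 5.328 pbw)
Mass balance on the glass: total batch − LOI = 100.0 pbw (summing oxide targets gives 100.0 pbw; basis as stated: 100.0 pbw — deltas are rounding alone).
Total batch = Σ batch = 106.0 pbw; LOI removed, Σ of batch·LOI: 6.033 pbw; yield: glass divided by total = 94.31%.

Revised batch per 100.0 pbw glass:
  lead monoxide: 4.351 pbw
  Mg3Si4O10(OH)2: 83.64 pbw
  ZrSiO4: 7.958 pbw
  K2CO3: 5.621 pbw
  MgO: 4.464 pbw
Total batch = 106.0 pbw; LOI loss = 6.033 pbw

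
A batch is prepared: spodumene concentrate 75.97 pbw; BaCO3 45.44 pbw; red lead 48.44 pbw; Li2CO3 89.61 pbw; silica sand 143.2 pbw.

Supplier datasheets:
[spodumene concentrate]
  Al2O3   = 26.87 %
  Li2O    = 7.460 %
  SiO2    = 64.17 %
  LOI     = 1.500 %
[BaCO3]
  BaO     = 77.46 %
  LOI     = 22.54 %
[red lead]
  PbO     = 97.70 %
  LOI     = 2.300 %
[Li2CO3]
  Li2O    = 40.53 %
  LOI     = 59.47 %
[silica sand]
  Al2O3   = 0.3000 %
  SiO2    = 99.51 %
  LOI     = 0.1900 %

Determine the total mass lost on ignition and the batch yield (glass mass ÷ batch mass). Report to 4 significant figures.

LOI loss = 66.06 pbw; glass = 336.6 pbw; yield = 83.59%

Rounding to four significant figures applies to each intermediate as printed — all internal work maintains full precision through every step; each reported figure takes exactly one rounding. Derived quantities (totals, the five compositions, net glass mass, LOI, the yield) are carried using the weight values for 336.6 pbw of glass at full precision as quoted within the problem or answer text.
Material-by-material LOI:
  spodumene concentrate: 75.97 × 0.01500 = 1.140 pbw
  BaCO3: 45.44 × 0.2254 = 10.24 pbw
  red lead: 48.44 × 0.02300 = 1.114 pbw
  Li2CO3: 89.61 × 0.5947 = 53.29 pbw
  silica sand: 143.2 × 0.001900 = 0.2721 pbw
Total LOI = 66.06 pbw
Glass = batch − LOI = 402.7 − 66.06 = 336.6 pbw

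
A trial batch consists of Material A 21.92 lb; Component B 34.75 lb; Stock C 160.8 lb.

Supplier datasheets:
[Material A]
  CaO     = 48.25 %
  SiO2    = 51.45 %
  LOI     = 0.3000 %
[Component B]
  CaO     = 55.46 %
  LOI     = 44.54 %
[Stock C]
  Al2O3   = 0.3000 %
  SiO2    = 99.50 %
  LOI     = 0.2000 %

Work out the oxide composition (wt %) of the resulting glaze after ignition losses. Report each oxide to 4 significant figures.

Glass mass = 201.6 lb (batch 217.5 − LOI 15.87).
Composition: CaO 14.81%, Al2O3 0.2393%, SiO2 84.96%

In-progress results appear, rounded to 4 significant digits, at each printed step — all internal work holds full float precision all the way through; every reported number sees exactly one rounding; derived quantities are carried in full float precision (net glass mass, the three compositions, totals, the yield, ignition loss) from the weighed amounts at 201.6 lb of glass precisely as stated by problem or answer.
Oxide masses out of the charge:
  CaO: 21.92·0.4825 + 34.75·0.5546 = 29.85 lb
  Al2O3: 160.8·0.003000 = 0.4824 lb
  SiO2: 21.92·0.5145 + 160.8·0.9950 = 171.3 lb
LOI: 21.92·0.003000 + 34.75·0.4454 + 160.8·0.002000 = 15.87 lb
The glass mass, total less LOI, = 217.5 − 15.87 = 201.6 lb (consistent with Σ oxide mass)
wt % = oxide mass / glass mass × 100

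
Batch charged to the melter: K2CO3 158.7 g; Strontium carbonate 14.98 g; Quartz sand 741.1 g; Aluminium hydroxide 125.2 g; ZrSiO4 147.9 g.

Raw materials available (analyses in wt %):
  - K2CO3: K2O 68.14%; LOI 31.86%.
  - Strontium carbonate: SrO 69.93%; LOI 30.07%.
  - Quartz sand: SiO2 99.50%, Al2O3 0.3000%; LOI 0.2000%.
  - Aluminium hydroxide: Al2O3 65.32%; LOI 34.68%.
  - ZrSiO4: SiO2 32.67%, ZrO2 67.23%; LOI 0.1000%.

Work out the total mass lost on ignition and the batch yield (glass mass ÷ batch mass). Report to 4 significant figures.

All internal work keeps full float precision throughout. The intermediate values are displayed with 4-significant-digit rounding in the working; every reported number takes just one rounding. The derived quantities (five oxide percentages, net glass mass, LOI, the totals, the yield) are re-derived starting from the weights at 1088 g of glass at full precision exactly as shown in problem or answer.
Per-material ignition loss:
  K2CO3: 158.7 × 0.3186 = 50.56 g
  Strontium carbonate: 14.98 × 0.3007 = 4.504 g
  Quartz sand: 741.1 × 0.002000 = 1.482 g
  Aluminium hydroxide: 125.2 × 0.3468 = 43.42 g
  ZrSiO4: 147.9 × 0.001000 = 0.1479 g
Total LOI = 100.1 g
Glass = batch − LOI = 1188 − 100.1 = 1088 g

LOI loss = 100.1 g; glass = 1088 g; yield = 91.57%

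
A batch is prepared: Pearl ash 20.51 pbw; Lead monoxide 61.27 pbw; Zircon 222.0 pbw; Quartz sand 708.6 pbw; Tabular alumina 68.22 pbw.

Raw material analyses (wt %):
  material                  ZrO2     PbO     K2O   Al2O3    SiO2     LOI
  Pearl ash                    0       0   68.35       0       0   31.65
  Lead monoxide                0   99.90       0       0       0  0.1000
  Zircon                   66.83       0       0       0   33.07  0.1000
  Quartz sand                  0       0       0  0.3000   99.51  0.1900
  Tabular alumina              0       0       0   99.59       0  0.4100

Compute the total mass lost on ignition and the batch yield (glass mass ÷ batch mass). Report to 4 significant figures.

LOI loss = 8.401 pbw; glass = 1072 pbw; yield = 99.22%

Each numeric step maintains full float precision from start to finish. In-progress results appear rounded to four significant digits alongside each step. Exactly one rounding is applied to every reported result. All derived quantities are rebuilt using the weight values on 1072 pbw of glass at exact precision (totals, ignition loss, glass mass, five oxide percentages, yield), as quoted within question or answer.
Each material's LOI contribution:
  Pearl ash: 20.51 × 0.3165 = 6.491 pbw
  Lead monoxide: 61.27 × 0.001000 = 0.06127 pbw
  Zircon: 222.0 × 0.001000 = 0.2220 pbw
  Quartz sand: 708.6 × 0.001900 = 1.346 pbw
  Tabular alumina: 68.22 × 0.004100 = 0.2797 pbw
Total LOI = 8.401 pbw
Glass = batch − LOI = 1081 − 8.401 = 1072 pbw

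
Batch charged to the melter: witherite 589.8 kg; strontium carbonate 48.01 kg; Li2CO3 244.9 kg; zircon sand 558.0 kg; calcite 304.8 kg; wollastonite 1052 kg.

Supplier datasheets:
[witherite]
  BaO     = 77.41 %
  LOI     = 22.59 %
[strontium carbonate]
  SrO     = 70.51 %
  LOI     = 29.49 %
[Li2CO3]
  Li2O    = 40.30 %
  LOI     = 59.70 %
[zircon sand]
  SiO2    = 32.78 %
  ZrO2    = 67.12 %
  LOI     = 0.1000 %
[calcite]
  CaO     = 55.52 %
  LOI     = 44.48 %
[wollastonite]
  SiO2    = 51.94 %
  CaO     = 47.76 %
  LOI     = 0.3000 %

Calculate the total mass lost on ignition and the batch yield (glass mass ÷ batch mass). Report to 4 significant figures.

The working math maintains exact precision end to end — intermediates are printed, with 4-significant-figure rounding, in the working — every reported result includes exactly one rounding — all derived quantities are computed from the batch weights for 2365 kg of glass at exact precision (glass mass, six oxide percentages, the yield, LOI, the totals) as quoted within question or answer.
LOI of each material in turn:
  witherite: 589.8 × 0.2259 = 133.2 kg
  strontium carbonate: 48.01 × 0.2949 = 14.16 kg
  Li2CO3: 244.9 × 0.5970 = 146.2 kg
  zircon sand: 558.0 × 0.001000 = 0.5580 kg
  calcite: 304.8 × 0.4448 = 135.6 kg
  wollastonite: 1052 × 0.003000 = 3.156 kg
Total LOI = 432.9 kg
Glass = batch − LOI = 2798 − 432.9 = 2365 kg

LOI loss = 432.9 kg; glass = 2365 kg; yield = 84.53%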